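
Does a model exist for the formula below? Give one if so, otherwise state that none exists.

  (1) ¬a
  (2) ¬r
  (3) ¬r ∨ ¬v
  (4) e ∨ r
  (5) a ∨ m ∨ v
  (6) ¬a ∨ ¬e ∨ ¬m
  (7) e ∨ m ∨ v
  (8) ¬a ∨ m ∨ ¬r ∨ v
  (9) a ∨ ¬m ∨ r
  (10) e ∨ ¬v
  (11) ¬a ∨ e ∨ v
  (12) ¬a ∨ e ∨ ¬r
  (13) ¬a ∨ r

Unit clause (¬a) forces a = False.
Unit clause (¬r) forces r = False.
In (e ∨ r) only e is left, so e = True.
In (a ∨ ¬m ∨ r) only ¬m is left, so m = False.
In (a ∨ m ∨ v) only v is left, so v = True.
All clauses satisfied.

m = False, a = False, v = True, e = True, r = False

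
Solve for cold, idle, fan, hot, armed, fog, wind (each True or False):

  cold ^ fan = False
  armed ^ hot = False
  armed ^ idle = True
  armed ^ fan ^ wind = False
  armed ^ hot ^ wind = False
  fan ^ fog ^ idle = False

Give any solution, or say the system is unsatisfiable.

cold=F, idle=T, fan=F, hot=F, armed=F, fog=T, wind=F

cold ^ fan = F ^ F = False ✓
armed ^ hot = F ^ F = False ✓
armed ^ idle = F ^ T = True ✓
armed ^ fan ^ wind = F ^ F ^ F = False ✓
armed ^ hot ^ wind = F ^ F ^ F = False ✓
fan ^ fog ^ idle = F ^ T ^ T = False ✓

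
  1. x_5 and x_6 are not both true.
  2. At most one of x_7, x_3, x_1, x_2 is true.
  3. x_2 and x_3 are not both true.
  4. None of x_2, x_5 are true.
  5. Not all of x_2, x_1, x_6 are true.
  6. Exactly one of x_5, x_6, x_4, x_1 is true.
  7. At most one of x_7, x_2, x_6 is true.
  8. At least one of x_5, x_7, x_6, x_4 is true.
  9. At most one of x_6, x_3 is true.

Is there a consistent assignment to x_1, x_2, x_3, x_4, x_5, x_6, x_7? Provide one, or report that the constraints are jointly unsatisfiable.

x_1 = False; x_2 = False; x_3 = False; x_4 = False; x_5 = False; x_6 = True; x_7 = False

  (1) x_5=F, x_6=T — not both ✓
  (2) {x_7, x_3, x_1, x_2}: 0 true — at most one ✓
  (3) x_2=F, x_3=F — not both ✓
  (4) {x_2, x_5}: 0 true — none ✓
  (5) {x_2, x_1, x_6}: 1/3 true — not all ✓
  (6) {x_5, x_6, x_4, x_1}: 1 true — exactly one ✓
  (7) {x_7, x_2, x_6}: 1 true — at most one ✓
  (8) {x_5, x_7, x_6, x_4}: 1 true — at least one ✓
  (9) {x_6, x_3}: 1 true — at most one ✓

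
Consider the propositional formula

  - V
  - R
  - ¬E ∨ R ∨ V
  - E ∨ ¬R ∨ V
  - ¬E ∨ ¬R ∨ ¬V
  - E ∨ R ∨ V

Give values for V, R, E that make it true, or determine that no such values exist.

Unit clause (V) forces V = True.
Unit clause (R) forces R = True.
In (¬E ∨ ¬R ∨ ¬V) only ¬E is left, so E = False.
All clauses satisfied.

V=T, R=T, E=F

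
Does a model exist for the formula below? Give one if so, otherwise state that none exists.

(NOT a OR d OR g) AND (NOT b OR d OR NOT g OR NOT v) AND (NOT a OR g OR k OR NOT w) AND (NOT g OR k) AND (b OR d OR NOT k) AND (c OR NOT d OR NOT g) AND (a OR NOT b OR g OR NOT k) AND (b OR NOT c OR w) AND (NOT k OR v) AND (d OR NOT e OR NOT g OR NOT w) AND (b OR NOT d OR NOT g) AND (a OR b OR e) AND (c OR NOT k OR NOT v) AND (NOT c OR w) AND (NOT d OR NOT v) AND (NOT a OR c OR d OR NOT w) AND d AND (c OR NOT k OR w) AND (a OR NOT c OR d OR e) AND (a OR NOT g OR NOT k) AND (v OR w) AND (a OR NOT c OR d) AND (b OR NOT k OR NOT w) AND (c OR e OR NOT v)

v: False, a: False, c: False, b: True, g: False, k: False, w: True, e: True, d: True

Unit clause (d) forces d = True.
In (NOT d OR NOT v) only NOT v is left, so v = False.
In (v OR w) only w is left, so w = True.
In (NOT k OR v) only NOT k is left, so k = False.
In (NOT g OR k) only NOT g is left, so g = False.
In (NOT a OR g OR k OR NOT w) only NOT a is left, so a = False.
Set c = False.
Set b = True.
Set e = True.
All clauses satisfied.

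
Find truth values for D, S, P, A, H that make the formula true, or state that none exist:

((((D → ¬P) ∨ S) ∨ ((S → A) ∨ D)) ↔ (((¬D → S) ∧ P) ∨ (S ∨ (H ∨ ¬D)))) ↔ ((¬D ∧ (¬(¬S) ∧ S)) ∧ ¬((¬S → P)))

D=T; S=F; P=F; A=F; H=F

  ((((D → ¬P) ∨ S) ∨ ((S → A) ∨ D)) ↔ (((¬D → S) ∧ P) ∨ (S ∨ (H ∨ ¬D)))) ↔ ((¬D ∧ (¬(¬S) ∧ S)) ∧ ¬((¬S → P))) = True
    (((D → ¬P) ∨ S) ∨ ((S → A) ∨ D)) ↔ (((¬D → S) ∧ P) ∨ (S ∨ (H ∨ ¬D))) = False
      ((D → ¬P) ∨ S) ∨ ((S → A) ∨ D) = True
        (D → ¬P) ∨ S = True
          D → ¬P = True
            ¬P = True
        (S → A) ∨ D = True
          S → A = True
      ((¬D → S) ∧ P) ∨ (S ∨ (H ∨ ¬D)) = False
        (¬D → S) ∧ P = False
          ¬D → S = True
            ¬D = False
        S ∨ (H ∨ ¬D) = False
          H ∨ ¬D = False
            ¬D = False
    (¬D ∧ (¬(¬S) ∧ S)) ∧ ¬((¬S → P)) = False
      ¬D ∧ (¬(¬S) ∧ S) = False
        ¬D = False
        ¬(¬S) ∧ S = False
          ¬(¬S) = False
            ¬S = True
      ¬((¬S → P)) = True
        ¬S → P = False
          ¬S = True
The formula evaluates to True.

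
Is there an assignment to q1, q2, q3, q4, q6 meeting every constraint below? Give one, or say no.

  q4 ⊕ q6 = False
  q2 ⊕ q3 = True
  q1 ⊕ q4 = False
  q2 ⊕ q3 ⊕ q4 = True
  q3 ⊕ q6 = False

q1=F, q2=T, q3=F, q4=F, q6=F

q4 ⊕ q6 = F ⊕ F = False ✓
q2 ⊕ q3 = T ⊕ F = True ✓
q1 ⊕ q4 = F ⊕ F = False ✓
q2 ⊕ q3 ⊕ q4 = T ⊕ F ⊕ F = True ✓
q3 ⊕ q6 = F ⊕ F = False ✓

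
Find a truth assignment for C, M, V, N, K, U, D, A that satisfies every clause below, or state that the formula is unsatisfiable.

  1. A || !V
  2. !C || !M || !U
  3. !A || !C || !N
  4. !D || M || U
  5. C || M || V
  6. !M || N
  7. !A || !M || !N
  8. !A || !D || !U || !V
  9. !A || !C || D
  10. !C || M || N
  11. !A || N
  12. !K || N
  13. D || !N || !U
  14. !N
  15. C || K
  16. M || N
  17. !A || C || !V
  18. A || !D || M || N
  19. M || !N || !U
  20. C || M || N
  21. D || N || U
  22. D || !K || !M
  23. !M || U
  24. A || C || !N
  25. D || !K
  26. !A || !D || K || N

Case N = True:
  Clause (!N) is falsified — contradiction.
Case N = False:
  (!M || N) forces M = False.
  Clause (M || N) is falsified — contradiction.
Both cases fail, so the formula is unsatisfiable.

UNSATISFIABLE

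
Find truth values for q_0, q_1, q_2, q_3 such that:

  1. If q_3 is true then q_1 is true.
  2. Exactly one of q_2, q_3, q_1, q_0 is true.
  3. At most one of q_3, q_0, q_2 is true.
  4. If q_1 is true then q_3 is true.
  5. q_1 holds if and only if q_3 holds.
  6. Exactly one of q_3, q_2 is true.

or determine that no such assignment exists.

q_0=F, q_1=F, q_2=T, q_3=F

  (1) q_3=F ⇒ q_1: vacuous ✓
  (2) {q_2, q_3, q_1, q_0}: 1 true — exactly one ✓
  (3) {q_3, q_0, q_2}: 1 true — at most one ✓
  (4) q_1=F ⇒ q_3: vacuous ✓
  (5) q_1=F, q_3=F — same ✓
  (6) {q_3, q_2}: 1 true — exactly one ✓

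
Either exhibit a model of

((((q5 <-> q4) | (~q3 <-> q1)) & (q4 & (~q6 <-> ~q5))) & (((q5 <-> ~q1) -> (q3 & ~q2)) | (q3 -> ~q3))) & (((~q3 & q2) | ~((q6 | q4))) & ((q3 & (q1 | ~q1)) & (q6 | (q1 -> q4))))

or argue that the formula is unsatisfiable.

Case q3 = True: the formula simplifies to ((((q5 <-> q4) | ~q1) & (q4 & (~q6 <-> ~q5))) & ((q5 <-> ~q1) -> ~q2)) & (~((q6 | q4)) & ((q1 | ~q1) & (q6 | (q1 -> q4)))).
  q4 = True: the conjunct ~((q6 | q4)) becomes ~((q6 | True)) = False.
  q4 = False: the conjunct q4 is False.
Case q3 = False: the conjunct q3 is False.
Both cases fail — unsatisfiable.

Unsatisfiable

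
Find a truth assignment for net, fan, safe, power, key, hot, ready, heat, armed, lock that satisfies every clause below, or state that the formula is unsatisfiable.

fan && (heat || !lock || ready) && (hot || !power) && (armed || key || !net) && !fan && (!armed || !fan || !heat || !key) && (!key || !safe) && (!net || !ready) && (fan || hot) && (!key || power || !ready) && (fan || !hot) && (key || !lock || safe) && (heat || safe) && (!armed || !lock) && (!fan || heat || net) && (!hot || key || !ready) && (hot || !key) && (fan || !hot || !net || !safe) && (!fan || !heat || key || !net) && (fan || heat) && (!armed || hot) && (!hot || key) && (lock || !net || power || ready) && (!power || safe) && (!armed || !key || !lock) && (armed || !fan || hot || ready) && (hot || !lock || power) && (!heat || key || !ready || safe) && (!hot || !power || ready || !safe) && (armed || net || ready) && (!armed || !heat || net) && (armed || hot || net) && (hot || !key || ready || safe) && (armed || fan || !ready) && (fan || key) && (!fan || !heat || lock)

Unsatisfiable — no assignment works.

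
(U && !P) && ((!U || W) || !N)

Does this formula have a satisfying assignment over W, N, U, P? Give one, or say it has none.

W=T; N=T; U=T; P=F

  U && !P = True
    !P = True
  (!U || W) || !N = True
    !U || W = True
      !U = False
    !N = False
Both conjuncts True, so the formula holds.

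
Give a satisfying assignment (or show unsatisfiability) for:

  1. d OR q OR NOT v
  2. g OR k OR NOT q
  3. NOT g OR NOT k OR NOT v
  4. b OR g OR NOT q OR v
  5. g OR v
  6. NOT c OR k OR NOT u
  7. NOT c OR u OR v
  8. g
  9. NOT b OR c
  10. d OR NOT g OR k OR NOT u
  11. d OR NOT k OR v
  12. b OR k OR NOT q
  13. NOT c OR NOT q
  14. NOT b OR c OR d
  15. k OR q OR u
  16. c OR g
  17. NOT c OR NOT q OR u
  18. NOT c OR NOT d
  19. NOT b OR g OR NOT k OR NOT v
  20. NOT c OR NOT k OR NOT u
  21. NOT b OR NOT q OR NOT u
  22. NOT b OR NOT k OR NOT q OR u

q: False, c: False, u: True, d: True, v: False, g: True, b: False, k: False

Unit clause (g) forces g = True.
Set q = False.
Set c = False.
  then (NOT b OR c) forces b = False.
Set u = True.
Try d = False:
  (d OR q OR NOT v) forces v = False.
  (d OR NOT g OR k OR NOT u) forces k = True.
  clause (d OR NOT k OR v) is falsified — backtrack.
So d = True.
Set v = False.
Set k = False.
All clauses satisfied.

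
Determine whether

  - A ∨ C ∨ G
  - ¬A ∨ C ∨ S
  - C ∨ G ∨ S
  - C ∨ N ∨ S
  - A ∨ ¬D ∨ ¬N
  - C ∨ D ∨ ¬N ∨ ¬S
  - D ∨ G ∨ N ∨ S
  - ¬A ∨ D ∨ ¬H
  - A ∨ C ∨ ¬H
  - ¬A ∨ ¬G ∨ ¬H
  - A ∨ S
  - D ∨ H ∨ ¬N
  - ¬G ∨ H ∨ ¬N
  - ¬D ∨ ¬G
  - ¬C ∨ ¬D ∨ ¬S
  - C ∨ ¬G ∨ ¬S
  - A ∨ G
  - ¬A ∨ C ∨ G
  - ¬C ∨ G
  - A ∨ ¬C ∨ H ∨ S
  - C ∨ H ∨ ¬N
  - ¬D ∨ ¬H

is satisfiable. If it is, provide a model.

A=F, S=T, C=T, D=F, N=F, H=T, G=T

Set A = False.
  then (A ∨ S) forces S = True.
  then (A ∨ G) forces G = True.
  then (¬D ∨ ¬G) forces D = False.
  then (C ∨ ¬G ∨ ¬S) forces C = True.
Set N = False.
Set H = True.
All clauses satisfied.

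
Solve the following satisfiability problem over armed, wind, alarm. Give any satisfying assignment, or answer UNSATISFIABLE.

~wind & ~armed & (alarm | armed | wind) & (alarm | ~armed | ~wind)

armed: False, wind: False, alarm: True

Unit clause (~wind) forces wind = False.
Unit clause (~armed) forces armed = False.
In (alarm | armed | wind) only alarm is left, so alarm = True.
All clauses satisfied.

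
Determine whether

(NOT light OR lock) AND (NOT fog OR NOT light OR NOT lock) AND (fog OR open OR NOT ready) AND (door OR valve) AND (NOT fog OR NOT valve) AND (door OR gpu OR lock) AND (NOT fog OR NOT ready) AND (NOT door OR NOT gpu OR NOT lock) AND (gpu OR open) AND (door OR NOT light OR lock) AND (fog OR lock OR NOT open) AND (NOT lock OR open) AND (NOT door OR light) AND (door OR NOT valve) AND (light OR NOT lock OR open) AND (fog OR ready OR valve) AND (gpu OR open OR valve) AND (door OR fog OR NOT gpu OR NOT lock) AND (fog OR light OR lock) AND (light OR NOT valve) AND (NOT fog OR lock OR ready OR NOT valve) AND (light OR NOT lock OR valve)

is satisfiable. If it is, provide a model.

Set valve = False.
  then (door OR valve) forces door = True.
  then (NOT door OR light) forces light = True.
  then (NOT light OR lock) forces lock = True.
  then (NOT fog OR NOT light OR NOT lock) forces fog = False.
  then (NOT door OR NOT gpu OR NOT lock) forces gpu = False.
  then (gpu OR open) forces open = True.
  then (fog OR ready OR valve) forces ready = True.
All clauses satisfied.

valve = False; open = True; door = True; ready = True; light = True; gpu = False; lock = True; fog = False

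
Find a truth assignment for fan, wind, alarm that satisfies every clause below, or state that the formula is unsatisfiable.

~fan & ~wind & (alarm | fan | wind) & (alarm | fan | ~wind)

fan=F; wind=F; alarm=T

Unit clause (~fan) forces fan = False.
Unit clause (~wind) forces wind = False.
In (alarm | fan | wind) only alarm is left, so alarm = True.
Check each clause:
  (~fan): ~fan holds.
  (~wind): ~wind holds.
  (alarm | fan | wind): alarm holds.
  (alarm | fan | ~wind): alarm holds.
All clauses satisfied.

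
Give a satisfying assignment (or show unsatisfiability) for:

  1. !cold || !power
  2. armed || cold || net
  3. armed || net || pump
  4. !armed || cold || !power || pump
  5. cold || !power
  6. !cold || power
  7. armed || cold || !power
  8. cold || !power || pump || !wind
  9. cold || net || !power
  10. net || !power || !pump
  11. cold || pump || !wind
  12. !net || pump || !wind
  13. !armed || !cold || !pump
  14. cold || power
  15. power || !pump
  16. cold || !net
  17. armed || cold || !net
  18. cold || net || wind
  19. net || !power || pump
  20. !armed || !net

UNSATISFIABLE

Case cold = True:
  (!cold || !power) forces power = False.
  Clause (!cold || power) is falsified — contradiction.
Case cold = False:
  (cold || !power) forces power = False.
  Clause (cold || power) is falsified — contradiction.
Both cases fail, so the formula is unsatisfiable.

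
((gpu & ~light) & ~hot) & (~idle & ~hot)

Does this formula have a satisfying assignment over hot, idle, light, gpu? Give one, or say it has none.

hot = False, idle = False, light = False, gpu = True

  (gpu & ~light) & ~hot = True
    gpu & ~light = True
      ~light = True
    ~hot = True
  ~idle & ~hot = True
    ~idle = True
    ~hot = True
Both conjuncts True, so the formula holds.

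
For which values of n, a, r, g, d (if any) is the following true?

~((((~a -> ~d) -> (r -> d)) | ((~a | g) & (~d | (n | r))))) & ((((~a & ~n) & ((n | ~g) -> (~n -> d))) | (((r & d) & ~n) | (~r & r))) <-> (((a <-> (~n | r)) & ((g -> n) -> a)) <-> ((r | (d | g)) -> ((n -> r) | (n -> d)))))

Case r = True: the formula simplifies to ~((((~a -> ~d) -> d) | (~a | g))) & ((((~a & ~n) & ((n | ~g) -> (~n -> d))) | (d & ~n)) <-> (a & ((g -> n) -> a))).
  a = True: simplifies to ~((d | g)) & (d & ~n).
    d = True: the conjunct ~((d | g)) becomes ~((True | g)) = False.
    d = False: the conjunct d is False.
  a = False: the conjunct ~((((~a -> ~d) -> d) | (~a | g))) becomes ~(((~d -> d) | True)) = False.
Case r = False: the conjunct ~((((~a -> ~d) -> (r -> d)) | ((~a | g) & (~d | (n | r))))) becomes ~((True | ((~a | g) & (~d | n)))) = False.
Both cases fail — unsatisfiable.

No satisfying assignment exists.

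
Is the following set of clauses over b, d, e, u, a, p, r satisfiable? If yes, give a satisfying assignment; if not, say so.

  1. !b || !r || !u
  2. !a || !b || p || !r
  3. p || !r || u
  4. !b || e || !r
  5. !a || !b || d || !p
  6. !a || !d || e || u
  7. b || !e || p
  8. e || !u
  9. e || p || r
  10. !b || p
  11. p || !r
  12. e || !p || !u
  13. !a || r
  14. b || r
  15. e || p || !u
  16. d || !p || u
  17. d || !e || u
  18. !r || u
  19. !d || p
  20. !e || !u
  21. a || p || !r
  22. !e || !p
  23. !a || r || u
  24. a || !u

Try b = False:
  (b || r) forces r = True.
  (p || !r) forces p = True.
  (!r || u) forces u = True.
  (e || !u) forces e = True.
  clause (!e || !u) is falsified — backtrack.
So b = True.
  then (!b || p) forces p = True.
  then (!e || !p) forces e = False.
  then (!b || e || !r) forces r = False.
  then (e || !u) forces u = False.
  then (!a || r) forces a = False.
  then (d || !p || u) forces d = True.
All clauses satisfied.

b: True, d: True, e: False, u: False, a: False, p: True, r: False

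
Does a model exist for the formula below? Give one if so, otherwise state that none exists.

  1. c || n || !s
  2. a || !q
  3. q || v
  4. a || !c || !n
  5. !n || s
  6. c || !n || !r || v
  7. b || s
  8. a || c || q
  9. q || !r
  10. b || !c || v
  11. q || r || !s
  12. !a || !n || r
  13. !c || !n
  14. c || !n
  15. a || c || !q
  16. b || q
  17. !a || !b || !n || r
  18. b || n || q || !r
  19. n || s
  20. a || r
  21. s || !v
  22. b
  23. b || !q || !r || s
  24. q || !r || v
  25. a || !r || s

v=F, a=T, q=T, c=T, s=T, r=F, n=F, b=T

Unit clause (b) forces b = True.
Set v = False.
  then (q || v) forces q = True.
  then (a || !q) forces a = True.
Try c = False:
  (c || !n) forces n = False.
  (c || n || !s) forces s = False.
  clause (n || s) is falsified — backtrack.
So c = True.
  then (!c || !n) forces n = False.
  then (n || s) forces s = True.
Set r = False.
All clauses satisfied.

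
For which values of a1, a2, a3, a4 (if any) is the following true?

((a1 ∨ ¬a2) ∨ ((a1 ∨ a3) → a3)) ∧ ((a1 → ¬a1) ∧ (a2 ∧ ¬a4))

a1 = False, a2 = True, a3 = True, a4 = False

  (a1 ∨ ¬a2) ∨ ((a1 ∨ a3) → a3) = True
    a1 ∨ ¬a2 = False
      ¬a2 = False
    (a1 ∨ a3) → a3 = True
      a1 ∨ a3 = True
  (a1 → ¬a1) ∧ (a2 ∧ ¬a4) = True
    a1 → ¬a1 = True
      ¬a1 = True
    a2 ∧ ¬a4 = True
      ¬a4 = True
Both conjuncts True, so the formula holds.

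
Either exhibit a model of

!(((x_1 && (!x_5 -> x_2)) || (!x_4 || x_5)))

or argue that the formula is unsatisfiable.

x_1=T; x_2=F; x_4=T; x_5=F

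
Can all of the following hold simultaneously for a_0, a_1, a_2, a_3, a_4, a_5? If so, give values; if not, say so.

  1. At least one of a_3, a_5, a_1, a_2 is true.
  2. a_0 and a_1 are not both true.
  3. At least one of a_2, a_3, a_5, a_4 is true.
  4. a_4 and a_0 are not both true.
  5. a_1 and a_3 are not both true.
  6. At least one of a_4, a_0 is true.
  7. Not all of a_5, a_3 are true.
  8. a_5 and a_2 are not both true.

a_0=F, a_1=F, a_2=F, a_3=F, a_4=T, a_5=T

  (1) {a_3, a_5, a_1, a_2}: 1 true — at least one ✓
  (2) a_0=F, a_1=F — not both ✓
  (3) {a_2, a_3, a_5, a_4}: 2 true — at least one ✓
  (4) a_4=T, a_0=F — not both ✓
  (5) a_1=F, a_3=F — not both ✓
  (6) {a_4, a_0}: 1 true — at least one ✓
  (7) {a_5, a_3}: 1/2 true — not all ✓
  (8) a_5=T, a_2=F — not both ✓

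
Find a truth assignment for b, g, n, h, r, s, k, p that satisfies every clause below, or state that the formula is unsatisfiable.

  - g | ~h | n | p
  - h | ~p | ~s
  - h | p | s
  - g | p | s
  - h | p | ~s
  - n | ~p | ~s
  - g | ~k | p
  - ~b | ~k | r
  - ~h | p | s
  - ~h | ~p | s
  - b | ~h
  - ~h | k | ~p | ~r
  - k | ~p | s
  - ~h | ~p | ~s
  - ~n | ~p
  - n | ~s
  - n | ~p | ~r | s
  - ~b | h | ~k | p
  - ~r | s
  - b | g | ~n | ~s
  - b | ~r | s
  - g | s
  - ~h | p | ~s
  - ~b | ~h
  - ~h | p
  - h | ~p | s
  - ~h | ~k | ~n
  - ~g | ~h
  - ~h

Case p = True:
  (~n | ~p) forces n = False.
  (n | ~p | ~s) forces s = False.
  (~h | ~p | s) forces h = False.
  Clause (h | ~p | s) is falsified — contradiction.
Case p = False:
  (~h | p) forces h = False.
  (h | p | s) forces s = True.
  Clause (h | p | ~s) is falsified — contradiction.
Both cases fail, so the formula is unsatisfiable.

No satisfying assignment exists.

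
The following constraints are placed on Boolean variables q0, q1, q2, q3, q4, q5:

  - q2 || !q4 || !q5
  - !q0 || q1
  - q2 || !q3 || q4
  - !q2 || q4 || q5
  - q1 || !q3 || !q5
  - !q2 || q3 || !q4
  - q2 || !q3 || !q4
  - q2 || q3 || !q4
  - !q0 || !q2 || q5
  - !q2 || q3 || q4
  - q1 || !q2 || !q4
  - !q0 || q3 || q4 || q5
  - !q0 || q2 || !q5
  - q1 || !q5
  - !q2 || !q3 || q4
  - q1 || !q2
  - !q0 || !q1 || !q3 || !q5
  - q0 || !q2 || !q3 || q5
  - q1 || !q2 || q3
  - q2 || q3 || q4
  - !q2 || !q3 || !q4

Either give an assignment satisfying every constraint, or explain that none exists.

Case q3 = True:
  If q2 = True:
    (!q2 || !q3 || q4) forces q4 = True.
    clause (!q2 || !q3 || !q4) is falsified.
  If q2 = False:
    (q2 || !q3 || q4) forces q4 = True.
    clause (q2 || !q3 || !q4) is falsified.
  Every sub-case reaches a contradiction.
Case q3 = False:
  If q2 = True:
    (!q2 || q3 || !q4) forces q4 = False.
    clause (!q2 || q3 || q4) is falsified.
  If q2 = False:
    (q2 || q3 || !q4) forces q4 = False.
    clause (q2 || q3 || q4) is falsified.
  Every sub-case reaches a contradiction.
Both cases fail, so the formula is unsatisfiable.

Unsatisfiable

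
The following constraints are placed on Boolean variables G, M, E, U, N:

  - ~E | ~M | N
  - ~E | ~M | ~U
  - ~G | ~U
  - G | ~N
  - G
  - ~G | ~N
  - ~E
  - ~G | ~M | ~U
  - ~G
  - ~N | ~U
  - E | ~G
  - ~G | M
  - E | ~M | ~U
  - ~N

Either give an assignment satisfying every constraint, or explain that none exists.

Case G = True:
  Clause (~G) is falsified — contradiction.
Case G = False:
  Clause (G) is falsified — contradiction.
Both cases fail, so the formula is unsatisfiable.

No satisfying assignment exists.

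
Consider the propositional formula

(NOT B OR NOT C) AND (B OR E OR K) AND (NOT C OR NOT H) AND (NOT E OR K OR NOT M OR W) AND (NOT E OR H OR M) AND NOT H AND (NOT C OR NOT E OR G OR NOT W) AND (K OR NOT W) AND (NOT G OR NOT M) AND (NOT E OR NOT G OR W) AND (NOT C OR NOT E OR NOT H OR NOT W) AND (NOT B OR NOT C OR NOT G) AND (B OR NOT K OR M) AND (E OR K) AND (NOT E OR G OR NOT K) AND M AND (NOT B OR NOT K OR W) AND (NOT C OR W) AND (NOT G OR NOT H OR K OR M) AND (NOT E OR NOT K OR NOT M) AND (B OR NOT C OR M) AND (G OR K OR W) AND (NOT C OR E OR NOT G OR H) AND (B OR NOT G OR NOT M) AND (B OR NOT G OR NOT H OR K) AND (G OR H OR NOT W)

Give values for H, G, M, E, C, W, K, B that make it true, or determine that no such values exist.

Unit clause (NOT H) forces H = False.
Unit clause (M) forces M = True.
In (NOT G OR NOT M) only NOT G is left, so G = False.
In (G OR H OR NOT W) only NOT W is left, so W = False.
In (NOT C OR W) only NOT C is left, so C = False.
In (G OR K OR W) only K is left, so K = True.
In (NOT E OR G OR NOT K) only NOT E is left, so E = False.
In (NOT B OR NOT K OR W) only NOT B is left, so B = False.
All clauses satisfied.

H: False, G: False, M: True, E: False, C: False, W: False, K: True, B: False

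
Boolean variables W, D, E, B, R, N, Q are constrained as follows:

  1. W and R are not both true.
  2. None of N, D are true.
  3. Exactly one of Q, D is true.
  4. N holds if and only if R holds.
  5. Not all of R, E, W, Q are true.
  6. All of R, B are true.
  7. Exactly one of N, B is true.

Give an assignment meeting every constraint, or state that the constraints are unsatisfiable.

No satisfying assignment exists.

Case R = True:
  (1) with R=T forces W = False.
  (2) forces N = False.
  Constraint (4) is violated (N=F, R=T) — contradiction.
Case R = False:
  Constraint (6) is violated (R=F) — contradiction.
Both cases fail — unsatisfiable.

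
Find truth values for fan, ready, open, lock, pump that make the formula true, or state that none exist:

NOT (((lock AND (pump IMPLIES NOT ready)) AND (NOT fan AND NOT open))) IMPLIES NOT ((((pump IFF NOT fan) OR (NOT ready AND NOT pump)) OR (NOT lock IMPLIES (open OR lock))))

fan: False, ready: False, open: False, lock: True, pump: False

  NOT (((lock AND (pump IMPLIES NOT ready)) AND (NOT fan AND NOT open))) IMPLIES NOT ((((pump IFF NOT fan) OR (NOT ready AND NOT pump)) OR (NOT lock IMPLIES (open OR lock)))) = True
    NOT (((lock AND (pump IMPLIES NOT ready)) AND (NOT fan AND NOT open))) = False
      (lock AND (pump IMPLIES NOT ready)) AND (NOT fan AND NOT open) = True
        lock AND (pump IMPLIES NOT ready) = True
          pump IMPLIES NOT ready = True
            NOT ready = True
        NOT fan AND NOT open = True
          NOT fan = True
          NOT open = True
    NOT ((((pump IFF NOT fan) OR (NOT ready AND NOT pump)) OR (NOT lock IMPLIES (open OR lock)))) = False
      ((pump IFF NOT fan) OR (NOT ready AND NOT pump)) OR (NOT lock IMPLIES (open OR lock)) = True
        (pump IFF NOT fan) OR (NOT ready AND NOT pump) = True
          pump IFF NOT fan = False
            NOT fan = True
          NOT ready AND NOT pump = True
            NOT ready = True
            NOT pump = True
        NOT lock IMPLIES (open OR lock) = True
          NOT lock = False
          open OR lock = True
The formula evaluates to True.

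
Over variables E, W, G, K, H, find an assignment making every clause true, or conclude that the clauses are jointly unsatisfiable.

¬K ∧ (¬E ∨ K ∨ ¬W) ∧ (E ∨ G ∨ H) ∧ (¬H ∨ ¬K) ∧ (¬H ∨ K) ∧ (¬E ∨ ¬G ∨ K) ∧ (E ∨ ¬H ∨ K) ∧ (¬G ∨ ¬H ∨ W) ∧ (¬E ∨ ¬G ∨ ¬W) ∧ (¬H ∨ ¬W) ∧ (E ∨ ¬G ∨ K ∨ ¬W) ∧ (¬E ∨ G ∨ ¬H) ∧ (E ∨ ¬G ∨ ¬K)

E = True; W = False; G = False; K = False; H = False

Unit clause (¬K) forces K = False.
In (¬H ∨ K) only ¬H is left, so H = False.
Set E = True.
  then (¬E ∨ K ∨ ¬W) forces W = False.
  then (¬E ∨ ¬G ∨ K) forces G = False.
All clauses satisfied.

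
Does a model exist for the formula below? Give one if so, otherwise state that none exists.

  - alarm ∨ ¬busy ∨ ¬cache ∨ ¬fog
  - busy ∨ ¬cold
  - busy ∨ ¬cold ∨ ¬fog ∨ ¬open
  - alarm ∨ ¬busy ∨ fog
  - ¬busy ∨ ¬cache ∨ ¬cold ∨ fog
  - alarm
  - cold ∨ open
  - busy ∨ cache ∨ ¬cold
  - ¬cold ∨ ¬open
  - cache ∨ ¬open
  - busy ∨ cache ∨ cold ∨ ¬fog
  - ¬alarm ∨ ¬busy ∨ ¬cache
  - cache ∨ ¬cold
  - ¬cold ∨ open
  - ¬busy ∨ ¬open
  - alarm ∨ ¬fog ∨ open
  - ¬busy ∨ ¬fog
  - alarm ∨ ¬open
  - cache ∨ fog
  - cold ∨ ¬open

Unsatisfiable — no assignment works.

Case open = True:
  (alarm) forces alarm = True.
  (¬cold ∨ ¬open) forces cold = False.
  Clause (cold ∨ ¬open) is falsified — contradiction.
Case open = False:
  (alarm) forces alarm = True.
  (cold ∨ open) forces cold = True.
  Clause (¬cold ∨ open) is falsified — contradiction.
Both cases fail, so the formula is unsatisfiable.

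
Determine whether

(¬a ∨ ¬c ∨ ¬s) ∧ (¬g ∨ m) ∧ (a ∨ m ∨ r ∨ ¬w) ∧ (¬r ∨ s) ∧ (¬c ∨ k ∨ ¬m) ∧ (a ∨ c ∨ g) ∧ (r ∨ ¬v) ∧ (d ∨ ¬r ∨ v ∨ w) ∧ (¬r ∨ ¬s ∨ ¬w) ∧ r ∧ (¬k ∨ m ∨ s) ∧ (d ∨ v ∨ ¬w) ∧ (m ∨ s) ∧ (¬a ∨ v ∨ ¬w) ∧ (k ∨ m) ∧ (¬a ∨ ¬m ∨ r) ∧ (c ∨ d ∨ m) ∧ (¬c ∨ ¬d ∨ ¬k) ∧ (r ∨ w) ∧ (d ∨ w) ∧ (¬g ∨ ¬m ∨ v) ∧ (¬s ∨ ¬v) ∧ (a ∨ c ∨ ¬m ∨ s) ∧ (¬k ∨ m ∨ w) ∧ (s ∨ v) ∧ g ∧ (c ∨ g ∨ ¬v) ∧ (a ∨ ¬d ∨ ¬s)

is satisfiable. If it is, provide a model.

Case g = True:
  (¬g ∨ m) forces m = True.
  (r) forces r = True.
  (¬r ∨ s) forces s = True.
  (¬r ∨ ¬s ∨ ¬w) forces w = False.
  (d ∨ w) forces d = True.
  (¬g ∨ ¬m ∨ v) forces v = True.
  Clause (¬s ∨ ¬v) is falsified — contradiction.
Case g = False:
  Clause (g) is falsified — contradiction.
Both cases fail, so the formula is unsatisfiable.

Unsatisfiable — no assignment works.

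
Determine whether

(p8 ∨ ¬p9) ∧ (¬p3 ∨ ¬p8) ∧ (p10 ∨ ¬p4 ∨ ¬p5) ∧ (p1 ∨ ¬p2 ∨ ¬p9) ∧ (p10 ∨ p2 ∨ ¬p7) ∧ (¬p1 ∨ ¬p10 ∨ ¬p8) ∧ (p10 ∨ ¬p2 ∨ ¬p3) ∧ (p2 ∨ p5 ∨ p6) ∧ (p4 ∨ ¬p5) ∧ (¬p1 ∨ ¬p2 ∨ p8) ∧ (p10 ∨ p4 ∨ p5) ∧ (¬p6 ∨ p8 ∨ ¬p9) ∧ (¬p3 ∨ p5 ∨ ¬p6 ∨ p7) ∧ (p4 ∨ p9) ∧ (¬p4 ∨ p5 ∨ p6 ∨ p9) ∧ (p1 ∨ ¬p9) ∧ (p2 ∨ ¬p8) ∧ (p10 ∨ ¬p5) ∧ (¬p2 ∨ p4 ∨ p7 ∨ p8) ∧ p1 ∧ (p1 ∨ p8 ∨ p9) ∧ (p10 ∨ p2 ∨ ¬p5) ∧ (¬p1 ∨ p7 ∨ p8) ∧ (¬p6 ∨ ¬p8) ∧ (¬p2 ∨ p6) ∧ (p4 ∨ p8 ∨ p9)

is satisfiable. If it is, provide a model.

p1=T; p2=F; p3=T; p4=T; p5=T; p6=F; p7=T; p8=F; p9=F; p10=T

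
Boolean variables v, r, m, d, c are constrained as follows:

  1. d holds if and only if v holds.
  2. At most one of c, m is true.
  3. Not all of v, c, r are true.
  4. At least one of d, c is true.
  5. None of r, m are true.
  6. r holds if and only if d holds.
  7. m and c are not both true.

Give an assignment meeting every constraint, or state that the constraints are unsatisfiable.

v=F; r=F; m=F; d=F; c=T

  (1) d=F, v=F — same ✓
  (2) {c, m}: 1 true — at most one ✓
  (3) {v, c, r}: 1/3 true — not all ✓
  (4) {d, c}: 1 true — at least one ✓
  (5) {r, m}: 0 true — none ✓
  (6) r=F, d=F — same ✓
  (7) m=F, c=T — not both ✓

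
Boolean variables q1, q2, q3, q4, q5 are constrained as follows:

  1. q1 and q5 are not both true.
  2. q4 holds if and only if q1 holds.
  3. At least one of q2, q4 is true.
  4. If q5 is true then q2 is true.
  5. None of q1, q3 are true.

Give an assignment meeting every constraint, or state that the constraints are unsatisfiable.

q1=F, q2=T, q3=F, q4=F, q5=F

  (1) q1=F, q5=F — not both ✓
  (2) q4=F, q1=F — same ✓
  (3) {q2, q4}: 1 true — at least one ✓
  (4) q5=F ⇒ q2: vacuous ✓
  (5) {q1, q3}: 0 true — none ✓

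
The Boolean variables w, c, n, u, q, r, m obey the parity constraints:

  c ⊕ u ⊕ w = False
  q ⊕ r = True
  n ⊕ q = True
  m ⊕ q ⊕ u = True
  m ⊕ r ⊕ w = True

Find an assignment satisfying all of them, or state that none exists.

w: True, c: True, n: True, u: False, q: False, r: True, m: True

c ⊕ u ⊕ w = T ⊕ F ⊕ T = False ✓
q ⊕ r = F ⊕ T = True ✓
n ⊕ q = T ⊕ F = True ✓
m ⊕ q ⊕ u = T ⊕ F ⊕ F = True ✓
m ⊕ r ⊕ w = T ⊕ T ⊕ T = True ✓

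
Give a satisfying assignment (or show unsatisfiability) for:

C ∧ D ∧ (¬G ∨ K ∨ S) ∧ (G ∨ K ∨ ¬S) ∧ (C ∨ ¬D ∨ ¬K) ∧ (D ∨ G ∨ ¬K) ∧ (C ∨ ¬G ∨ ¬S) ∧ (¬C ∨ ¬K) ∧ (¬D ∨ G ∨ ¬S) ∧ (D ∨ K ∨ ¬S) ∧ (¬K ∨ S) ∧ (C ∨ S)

D = True, S = False, G = False, C = True, K = False

Unit clause (C) forces C = True.
Unit clause (D) forces D = True.
In (¬C ∨ ¬K) only ¬K is left, so K = False.
Set S = False.
  then (¬G ∨ K ∨ S) forces G = False.
All clauses satisfied.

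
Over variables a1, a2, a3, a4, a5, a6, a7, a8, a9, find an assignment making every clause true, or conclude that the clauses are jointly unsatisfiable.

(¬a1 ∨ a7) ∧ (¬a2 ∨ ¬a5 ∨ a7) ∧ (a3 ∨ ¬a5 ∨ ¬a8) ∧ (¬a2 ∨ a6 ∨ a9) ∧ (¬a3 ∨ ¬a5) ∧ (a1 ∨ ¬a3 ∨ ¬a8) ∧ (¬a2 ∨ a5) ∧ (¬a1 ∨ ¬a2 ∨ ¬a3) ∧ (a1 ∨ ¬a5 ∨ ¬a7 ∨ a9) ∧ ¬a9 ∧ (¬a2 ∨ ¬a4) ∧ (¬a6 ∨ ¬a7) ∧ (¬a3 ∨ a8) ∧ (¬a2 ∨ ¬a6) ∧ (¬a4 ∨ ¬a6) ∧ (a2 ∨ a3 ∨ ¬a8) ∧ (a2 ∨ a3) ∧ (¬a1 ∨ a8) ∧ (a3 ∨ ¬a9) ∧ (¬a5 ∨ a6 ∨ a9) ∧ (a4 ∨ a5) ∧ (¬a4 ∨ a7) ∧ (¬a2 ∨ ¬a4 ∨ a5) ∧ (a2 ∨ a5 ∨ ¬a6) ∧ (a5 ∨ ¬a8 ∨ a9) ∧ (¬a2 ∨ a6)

Case a3 = True:
  (¬a3 ∨ ¬a5) forces a5 = False.
  (¬a2 ∨ a5) forces a2 = False.
  (¬a9) forces a9 = False.
  (¬a3 ∨ a8) forces a8 = True.
  Clause (a5 ∨ ¬a8 ∨ a9) is falsified — contradiction.
Case a3 = False:
  (¬a9) forces a9 = False.
  (a2 ∨ a3) forces a2 = True.
  (¬a2 ∨ a6 ∨ a9) forces a6 = True.
  Clause (¬a2 ∨ ¬a6) is falsified — contradiction.
Both cases fail, so the formula is unsatisfiable.

Unsatisfiable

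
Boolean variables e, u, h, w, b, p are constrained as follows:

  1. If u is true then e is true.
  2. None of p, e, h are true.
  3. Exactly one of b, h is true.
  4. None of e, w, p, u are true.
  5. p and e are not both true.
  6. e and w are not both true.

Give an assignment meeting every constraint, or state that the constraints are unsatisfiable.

e: False, u: False, h: False, w: False, b: True, p: False

  (1) u=F ⇒ e: vacuous ✓
  (2) {p, e, h}: 0 true — none ✓
  (3) {b, h}: 1 true — exactly one ✓
  (4) {e, w, p, u}: 0 true — none ✓
  (5) p=F, e=F — not both ✓
  (6) e=F, w=F — not both ✓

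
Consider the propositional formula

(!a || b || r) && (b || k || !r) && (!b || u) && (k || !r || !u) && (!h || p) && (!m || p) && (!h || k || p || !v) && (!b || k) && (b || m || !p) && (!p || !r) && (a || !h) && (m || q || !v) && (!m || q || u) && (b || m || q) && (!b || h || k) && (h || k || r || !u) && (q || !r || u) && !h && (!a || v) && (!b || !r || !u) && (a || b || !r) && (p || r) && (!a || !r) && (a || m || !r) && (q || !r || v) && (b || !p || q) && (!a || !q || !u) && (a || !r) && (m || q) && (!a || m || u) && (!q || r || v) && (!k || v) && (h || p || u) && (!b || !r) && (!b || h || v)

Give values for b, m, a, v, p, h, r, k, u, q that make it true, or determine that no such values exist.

Unit clause (!h) forces h = False.
Set b = False.
Set m = True.
  then (!m || p) forces p = True.
  then (!p || !r) forces r = False.
  then (b || !p || q) forces q = True.
  then (!q || r || v) forces v = True.
  then (!a || b || r) forces a = False.
Set k = False.
  then (h || k || r || !u) forces u = False.
All clauses satisfied.

b = False, m = True, a = False, v = True, p = True, h = False, r = False, k = False, u = False, q = True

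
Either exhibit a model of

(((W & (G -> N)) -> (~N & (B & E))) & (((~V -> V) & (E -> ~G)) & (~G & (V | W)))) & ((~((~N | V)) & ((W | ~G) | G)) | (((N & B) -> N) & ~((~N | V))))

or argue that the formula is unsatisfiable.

Unsatisfiable

Case V = True: the conjunct (~((~N | V)) & ((W | ~G) | G)) | (((N & B) -> N) & ~((~N | V))) becomes (False & ((W | ~G) | G)) | (((N & B) -> N) & False) = False.
Case V = False: the conjunct ~V -> V becomes ~False -> False = False.
Both cases fail — unsatisfiable.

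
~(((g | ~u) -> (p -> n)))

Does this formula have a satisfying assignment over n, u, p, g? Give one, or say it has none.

n=F, u=T, p=T, g=T

  ~(((g | ~u) -> (p -> n))) = True
    (g | ~u) -> (p -> n) = False
      g | ~u = True
        ~u = False
      p -> n = False
The formula evaluates to True.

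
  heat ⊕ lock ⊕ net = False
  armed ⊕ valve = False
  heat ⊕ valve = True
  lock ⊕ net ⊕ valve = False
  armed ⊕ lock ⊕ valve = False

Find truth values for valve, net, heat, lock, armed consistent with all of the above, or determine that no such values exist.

No satisfying assignment exists.

Adding constraints 1, 3, 4 mod 2: every variable appears an even number of times on the left, so the left side is 0.
But the right sides sum to 1 (mod 2). 0 ≠ 1 — the system is inconsistent.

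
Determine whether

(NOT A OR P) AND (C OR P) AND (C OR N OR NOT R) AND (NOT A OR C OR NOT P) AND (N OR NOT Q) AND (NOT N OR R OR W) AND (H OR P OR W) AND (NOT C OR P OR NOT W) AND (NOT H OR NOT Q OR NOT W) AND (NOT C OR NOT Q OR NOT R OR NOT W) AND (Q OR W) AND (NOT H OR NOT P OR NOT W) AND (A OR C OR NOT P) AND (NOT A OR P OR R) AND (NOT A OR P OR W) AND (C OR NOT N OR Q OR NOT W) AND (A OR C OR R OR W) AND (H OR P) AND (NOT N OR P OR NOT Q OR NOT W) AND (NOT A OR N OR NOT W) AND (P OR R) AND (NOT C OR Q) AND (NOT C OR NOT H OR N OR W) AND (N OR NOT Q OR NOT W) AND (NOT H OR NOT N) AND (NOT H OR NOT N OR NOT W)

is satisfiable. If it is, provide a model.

N = True, R = True, H = False, C = True, Q = True, P = True, W = False, A = False

Set N = True.
  then (NOT H OR NOT N) forces H = False.
  then (H OR P) forces P = True.
Set R = True.
Try C = False:
  (NOT A OR C OR NOT P) forces A = False.
  clause (A OR C OR NOT P) is falsified — backtrack.
So C = True.
  then (NOT C OR Q) forces Q = True.
  then (NOT C OR NOT Q OR NOT R OR NOT W) forces W = False.
Set A = False.
All clauses satisfied.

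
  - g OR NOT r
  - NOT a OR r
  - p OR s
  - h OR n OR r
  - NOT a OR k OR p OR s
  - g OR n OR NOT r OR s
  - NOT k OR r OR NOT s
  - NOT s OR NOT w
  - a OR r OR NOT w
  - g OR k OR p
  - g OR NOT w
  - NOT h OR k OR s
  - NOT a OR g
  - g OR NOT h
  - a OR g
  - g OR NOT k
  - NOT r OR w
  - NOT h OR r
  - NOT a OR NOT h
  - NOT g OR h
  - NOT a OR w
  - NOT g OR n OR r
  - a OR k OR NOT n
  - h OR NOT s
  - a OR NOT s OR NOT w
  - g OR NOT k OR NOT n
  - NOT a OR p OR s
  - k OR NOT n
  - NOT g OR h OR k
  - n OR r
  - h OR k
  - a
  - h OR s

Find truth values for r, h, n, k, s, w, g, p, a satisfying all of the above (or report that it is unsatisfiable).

Case a = True:
  (NOT a OR r) forces r = True.
  (g OR NOT r) forces g = True.
  (NOT r OR w) forces w = True.
  (NOT s OR NOT w) forces s = False.
  (p OR s) forces p = True.
  (NOT a OR NOT h) forces h = False.
  Clause (NOT g OR h) is falsified — contradiction.
Case a = False:
  Clause (a) is falsified — contradiction.
Both cases fail, so the formula is unsatisfiable.

Unsatisfiable — no assignment works.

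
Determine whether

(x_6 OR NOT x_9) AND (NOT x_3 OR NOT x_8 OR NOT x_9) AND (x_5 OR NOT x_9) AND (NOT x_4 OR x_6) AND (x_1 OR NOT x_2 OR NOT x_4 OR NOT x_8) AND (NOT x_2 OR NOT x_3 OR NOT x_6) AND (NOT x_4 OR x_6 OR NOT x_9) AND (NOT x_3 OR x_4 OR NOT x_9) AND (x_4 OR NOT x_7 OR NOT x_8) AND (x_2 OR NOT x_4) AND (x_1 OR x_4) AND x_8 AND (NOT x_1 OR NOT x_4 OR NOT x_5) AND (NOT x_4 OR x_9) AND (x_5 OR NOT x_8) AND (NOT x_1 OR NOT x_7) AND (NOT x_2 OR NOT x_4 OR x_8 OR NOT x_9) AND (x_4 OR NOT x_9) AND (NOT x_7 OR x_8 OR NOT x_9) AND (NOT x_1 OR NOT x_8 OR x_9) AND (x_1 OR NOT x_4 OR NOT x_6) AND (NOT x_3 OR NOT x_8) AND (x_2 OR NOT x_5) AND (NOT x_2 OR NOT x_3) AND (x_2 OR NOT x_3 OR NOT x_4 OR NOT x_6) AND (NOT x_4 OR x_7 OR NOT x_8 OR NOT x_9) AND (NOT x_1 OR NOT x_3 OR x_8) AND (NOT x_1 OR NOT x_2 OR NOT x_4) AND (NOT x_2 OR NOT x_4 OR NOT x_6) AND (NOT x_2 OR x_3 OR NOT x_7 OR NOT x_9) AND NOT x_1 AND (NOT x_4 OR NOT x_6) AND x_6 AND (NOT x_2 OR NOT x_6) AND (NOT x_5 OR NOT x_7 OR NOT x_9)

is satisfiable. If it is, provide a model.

Case x_1 = True:
  Clause (NOT x_1) is falsified — contradiction.
Case x_1 = False:
  (x_1 OR x_4) forces x_4 = True.
  (NOT x_4 OR x_6) forces x_6 = True.
  Clause (x_1 OR NOT x_4 OR NOT x_6) is falsified — contradiction.
Both cases fail, so the formula is unsatisfiable.

Unsatisfiable — no assignment works.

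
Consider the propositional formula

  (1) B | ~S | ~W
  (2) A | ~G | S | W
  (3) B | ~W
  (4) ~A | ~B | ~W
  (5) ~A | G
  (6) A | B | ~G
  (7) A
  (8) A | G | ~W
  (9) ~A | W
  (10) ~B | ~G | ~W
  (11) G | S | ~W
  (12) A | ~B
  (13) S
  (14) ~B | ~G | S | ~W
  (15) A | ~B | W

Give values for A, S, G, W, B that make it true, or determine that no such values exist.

The formula is unsatisfiable.

Case A = True:
  (~A | G) forces G = True.
  (~A | W) forces W = True.
  (B | ~W) forces B = True.
  Clause (~A | ~B | ~W) is falsified — contradiction.
Case A = False:
  Clause (A) is falsified — contradiction.
Both cases fail, so the formula is unsatisfiable.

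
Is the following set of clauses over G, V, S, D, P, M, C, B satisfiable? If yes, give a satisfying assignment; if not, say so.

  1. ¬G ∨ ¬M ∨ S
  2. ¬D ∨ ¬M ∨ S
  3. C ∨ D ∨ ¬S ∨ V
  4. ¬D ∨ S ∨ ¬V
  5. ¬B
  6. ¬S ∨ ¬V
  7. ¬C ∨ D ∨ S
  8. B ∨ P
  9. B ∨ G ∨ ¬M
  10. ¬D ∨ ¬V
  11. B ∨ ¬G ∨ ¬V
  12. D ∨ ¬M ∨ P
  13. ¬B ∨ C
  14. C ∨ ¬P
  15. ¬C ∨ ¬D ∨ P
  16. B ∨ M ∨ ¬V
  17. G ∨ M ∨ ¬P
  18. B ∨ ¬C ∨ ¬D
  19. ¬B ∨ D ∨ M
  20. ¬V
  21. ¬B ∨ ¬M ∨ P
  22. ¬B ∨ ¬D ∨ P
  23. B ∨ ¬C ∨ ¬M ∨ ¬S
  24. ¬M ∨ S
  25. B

Case B = True:
  Clause (¬B) is falsified — contradiction.
Case B = False:
  Clause (B) is falsified — contradiction.
Both cases fail, so the formula is unsatisfiable.

Unsatisfiable — no assignment works.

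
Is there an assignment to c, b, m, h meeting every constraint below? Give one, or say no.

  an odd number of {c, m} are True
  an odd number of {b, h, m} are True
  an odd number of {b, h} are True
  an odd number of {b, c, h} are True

No satisfying assignment exists.

Adding constraints 1, 2, 4 mod 2: every variable appears an even number of times on the left, so the left side is 0.
But the right sides sum to 1 (mod 2). 0 ≠ 1 — the system is inconsistent.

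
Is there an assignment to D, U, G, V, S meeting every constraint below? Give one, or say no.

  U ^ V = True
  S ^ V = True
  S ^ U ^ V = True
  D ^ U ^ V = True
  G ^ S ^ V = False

D = False, U = False, G = True, V = True, S = False

U ^ V = F ^ T = True ✓
S ^ V = F ^ T = True ✓
S ^ U ^ V = F ^ F ^ T = True ✓
D ^ U ^ V = F ^ F ^ T = True ✓
G ^ S ^ V = T ^ F ^ T = False ✓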